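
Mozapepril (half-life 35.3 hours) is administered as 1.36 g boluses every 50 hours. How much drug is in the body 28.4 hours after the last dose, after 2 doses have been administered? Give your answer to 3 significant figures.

1.07 g

The 2 doses were given 78.4, 28.4 hours ago.
Total = 1.36·(1/2)^(78.4/35.3) + 1.36·(1/2)^(28.4/35.3)
      = 0.29172 + 0.77866 ≈ 1.0704 g.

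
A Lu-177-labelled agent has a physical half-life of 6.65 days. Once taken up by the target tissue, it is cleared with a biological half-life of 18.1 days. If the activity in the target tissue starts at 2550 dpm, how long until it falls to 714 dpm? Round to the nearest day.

9 days

1/t_eff = 1/t_phys + 1/t_biol = 1/6.65 + 1/18.1 = 0.20562 per day.
t_eff = 6.65 × 18.1 / (6.65 + 18.1) ≈ 4.8632 days.
n = log₂(2550/714) ≈ 1.8365; t = 1.8365 × 4.8632 ≈ 8.9313 days.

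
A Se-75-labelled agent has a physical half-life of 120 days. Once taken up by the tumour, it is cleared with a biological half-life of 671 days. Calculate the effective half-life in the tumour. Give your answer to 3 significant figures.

102 days

1/t_eff = 1/t_phys + 1/t_biol = 1/120 + 1/671 = 0.0098236 per day.
t_eff = 120 × 671 / (120 + 671) ≈ 101.8 days.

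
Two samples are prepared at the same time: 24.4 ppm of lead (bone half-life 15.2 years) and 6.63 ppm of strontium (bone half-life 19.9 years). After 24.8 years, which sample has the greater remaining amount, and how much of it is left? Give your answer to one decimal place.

lead: 24.4 × (1/2)^1.6316 ≈ 7.8747 ppm.
strontium: 6.63 × (1/2)^1.2462 ≈ 2.7949 ppm.
Lead has more remaining, at ≈ 7.8747 ppm.

lead, 7.9 ppm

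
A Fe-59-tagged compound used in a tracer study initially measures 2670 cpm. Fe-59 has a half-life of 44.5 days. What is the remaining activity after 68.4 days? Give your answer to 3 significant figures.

Number of half-lives: n = 68.4/44.5 ≈ 1.5371.
Remaining = 2670 × (1/2)^1.5371 = 2670 × 0.34458 ≈ 920.04 cpm.

920 cpm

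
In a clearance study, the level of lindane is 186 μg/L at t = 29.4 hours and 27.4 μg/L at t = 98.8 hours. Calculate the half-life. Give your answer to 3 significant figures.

25.1 hours

Over Δt = 98.8 − 29.4 = 69.4 hours, the level fell by a factor of 186/27.4 ≈ 6.7883.
n = log₂(6.7883) ≈ 2.7631 half-lives, so t½ = 69.4/2.7631 ≈ 25.117 hours.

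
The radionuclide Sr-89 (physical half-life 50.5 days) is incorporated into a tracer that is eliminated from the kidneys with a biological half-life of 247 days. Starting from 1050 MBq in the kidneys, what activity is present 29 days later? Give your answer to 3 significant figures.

1/t_eff = 1/t_phys + 1/t_biol = 1/50.5 + 1/247 = 0.023851 per day.
t_eff = 50.5 × 247 / (50.5 + 247) ≈ 41.928 days.
Remaining = 1050 × (1/2)^(29/41.928) = 1050 × (1/2)^0.69167 ≈ 650.1 MBq.

650 MBq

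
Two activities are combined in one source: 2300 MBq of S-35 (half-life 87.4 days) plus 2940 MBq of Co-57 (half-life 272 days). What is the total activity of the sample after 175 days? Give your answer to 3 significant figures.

2460 MBq

S-35: 2300 × (1/2)^(175/87.4) = 2300 × (1/2)^2.0023 ≈ 574.09 MBq.
Co-57: 2940 × (1/2)^(175/272) = 2940 × (1/2)^0.64338 ≈ 1882.2 MBq.
Total = 574.09 + 1882.2 ≈ 2456.3 MBq.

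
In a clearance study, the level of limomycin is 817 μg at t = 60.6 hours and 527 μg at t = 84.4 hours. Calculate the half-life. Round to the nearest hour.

Over Δt = 84.4 − 60.6 = 23.8 hours, the level fell by a factor of 817/527 ≈ 1.5503.
n = log₂(1.5503) ≈ 0.63253 half-lives, so t½ = 23.8/0.63253 ≈ 37.626 hours.

38 hours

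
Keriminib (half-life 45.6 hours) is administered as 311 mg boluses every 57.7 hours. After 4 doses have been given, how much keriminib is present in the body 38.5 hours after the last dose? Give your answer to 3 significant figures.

The 4 doses were given 211.6, 153.9, 96.2, 38.5 hours ago.
Total = 311·(1/2)^(211.6/45.6) + 311·(1/2)^(153.9/45.6) + 311·(1/2)^(96.2/45.6) + 311·(1/2)^(38.5/45.6)
      = 12.47 + 29.977 + 72.06 + 173.22 ≈ 287.73 mg.

288 mg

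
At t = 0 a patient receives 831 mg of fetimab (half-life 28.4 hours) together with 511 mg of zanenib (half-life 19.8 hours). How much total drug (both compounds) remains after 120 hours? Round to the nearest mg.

52 mg

fetimab: 831 × (1/2)^(120/28.4) = 831 × (1/2)^4.2254 ≈ 44.427 mg.
zanenib: 511 × (1/2)^(120/19.8) = 511 × (1/2)^6.0606 ≈ 7.6559 mg.
Total = 44.427 + 7.6559 ≈ 52.083 mg.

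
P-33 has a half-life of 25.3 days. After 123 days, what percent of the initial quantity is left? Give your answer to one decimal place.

3.4%

n = 123/25.3 ≈ 4.8617 half-lives.
Fraction remaining = (1/2)^4.8617 ≈ 0.034395, i.e. 3.4395%.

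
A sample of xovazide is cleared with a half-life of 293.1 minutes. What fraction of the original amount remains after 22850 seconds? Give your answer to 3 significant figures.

0.406

22850 seconds = 380.833 minutes.
n = 380.833/293.1 ≈ 1.2993 half-lives.
Fraction remaining = (1/2)^1.2993 ≈ 0.40632.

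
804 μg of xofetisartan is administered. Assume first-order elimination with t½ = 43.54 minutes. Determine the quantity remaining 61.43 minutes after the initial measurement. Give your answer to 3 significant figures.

Number of half-lives: n = 61.43/43.54 ≈ 1.4109.
Remaining = 804 × (1/2)^1.4109 = 804 × 0.37608 ≈ 302.37 μg.

302 μg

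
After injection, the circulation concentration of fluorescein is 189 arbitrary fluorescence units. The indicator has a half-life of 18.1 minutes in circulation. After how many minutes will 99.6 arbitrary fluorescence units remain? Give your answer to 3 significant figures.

16.7 minutes

Fraction remaining = 99.6/189 ≈ 0.52698.
n = log₂(189/99.6) = ln(1.8976)/ln 2 ≈ 0.92417 half-lives.
t = n × t½ = 0.92417 × 18.1 ≈ 16.727 minutes.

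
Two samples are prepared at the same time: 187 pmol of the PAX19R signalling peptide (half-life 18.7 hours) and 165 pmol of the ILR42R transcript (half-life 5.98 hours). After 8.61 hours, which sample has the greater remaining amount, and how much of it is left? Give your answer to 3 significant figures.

PAX19R signalling peptide, 136 pmol

PAX19R signalling peptide: 187 × (1/2)^0.46043 ≈ 135.91 pmol.
ILR42R transcript: 165 × (1/2)^1.4398 ≈ 60.822 pmol.
PAX19R signalling peptide has more remaining, at ≈ 135.91 pmol.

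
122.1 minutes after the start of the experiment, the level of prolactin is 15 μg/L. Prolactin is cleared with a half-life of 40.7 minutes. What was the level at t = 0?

120 μg/L

Number of half-lives elapsed: n = 122.1/40.7 ≈ 3.
A₀ = A × 2^n = 15 × 2^3 = 15 × 8 ≈ 120 μg/L.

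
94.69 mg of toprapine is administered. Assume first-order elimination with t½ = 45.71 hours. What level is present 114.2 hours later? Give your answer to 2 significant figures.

Number of half-lives: n = 114.2/45.71 ≈ 2.4984.
Remaining = 94.69 × (1/2)^2.4984 = 94.69 × 0.17698 ≈ 16.758 mg.

17 mg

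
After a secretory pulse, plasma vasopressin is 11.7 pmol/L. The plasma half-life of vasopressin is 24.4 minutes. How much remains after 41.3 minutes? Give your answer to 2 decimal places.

Number of half-lives: n = 41.3/24.4 ≈ 1.6926.
Remaining = 11.7 × (1/2)^1.6926 = 11.7 × 0.30936 ≈ 3.6196 pmol/L.

3.62 pmol/L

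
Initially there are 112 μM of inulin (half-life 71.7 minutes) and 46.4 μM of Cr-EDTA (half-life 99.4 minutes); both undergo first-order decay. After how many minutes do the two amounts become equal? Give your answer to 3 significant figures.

327 minutes

Set 112·(1/2)^(t/71.7) = 46.4·(1/2)^(t/99.4).
Taking log₂: log₂(112/46.4) = t·(1/71.7 − 1/99.4).
log₂(2.4138) = 1.2713; 1/71.7 − 1/99.4 = 0.0038866.
t = 1.2713 / 0.0038866 ≈ 327.1 minutes.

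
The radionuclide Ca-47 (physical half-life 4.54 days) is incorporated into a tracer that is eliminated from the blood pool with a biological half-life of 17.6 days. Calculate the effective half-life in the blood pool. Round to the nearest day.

4 days

1/t_eff = 1/t_phys + 1/t_biol = 1/4.54 + 1/17.6 = 0.27708 per day.
t_eff = 4.54 × 17.6 / (4.54 + 17.6) ≈ 3.609 days.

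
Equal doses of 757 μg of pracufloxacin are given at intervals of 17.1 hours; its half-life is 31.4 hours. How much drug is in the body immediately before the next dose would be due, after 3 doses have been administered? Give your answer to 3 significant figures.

The 3 doses were given 51.3, 34.2, 17.1 hours ago.
Total = 757·(1/2)^(51.3/31.4) + 757·(1/2)^(34.2/31.4) + 757·(1/2)^(17.1/31.4)
      = 243.94 + 355.81 + 518.99 ≈ 1118.7 μg.

1120 μg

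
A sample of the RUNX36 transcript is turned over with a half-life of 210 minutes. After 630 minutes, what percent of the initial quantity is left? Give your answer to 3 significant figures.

n = 630/210 ≈ 3 half-lives.
Fraction remaining = (1/2)^3 ≈ 0.125, i.e. 12.5%.

12.5%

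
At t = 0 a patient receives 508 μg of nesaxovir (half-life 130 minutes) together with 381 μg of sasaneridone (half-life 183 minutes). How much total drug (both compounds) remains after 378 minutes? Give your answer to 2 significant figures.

nesaxovir: 508 × (1/2)^(378/130) = 508 × (1/2)^2.9077 ≈ 67.696 μg.
sasaneridone: 381 × (1/2)^(378/183) = 381 × (1/2)^2.0656 ≈ 91.018 μg.
Total = 67.696 + 91.018 ≈ 158.71 μg.

160 μg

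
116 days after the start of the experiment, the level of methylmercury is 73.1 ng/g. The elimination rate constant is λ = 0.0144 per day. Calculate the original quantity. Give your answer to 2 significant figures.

t½ = ln 2 / λ = 0.69315 / 0.0144 ≈ 48.135 days.
Number of half-lives elapsed: n = 116/48.135 ≈ 2.4099.
A₀ = A × 2^n = 73.1 × 2^2.4099 = 73.1 × 5.3143 ≈ 388.47 ng/g.

390 ng/g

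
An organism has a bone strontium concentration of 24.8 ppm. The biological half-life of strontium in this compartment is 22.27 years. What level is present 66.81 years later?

Elapsed time is 3 half-lives (66.81/22.27).
Each half-life halves the amount: 24.8 × (1/2)^3 = 24.8/8 = 3.1 ppm.

3.1 ppm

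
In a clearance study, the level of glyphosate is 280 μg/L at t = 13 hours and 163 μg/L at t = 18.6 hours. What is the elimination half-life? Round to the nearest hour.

7 hours

Over Δt = 18.6 − 13 = 5.6 hours, the level fell by a factor of 280/163 ≈ 1.7178.
n = log₂(1.7178) ≈ 0.78055 half-lives, so t½ = 5.6/0.78055 ≈ 7.1744 hours.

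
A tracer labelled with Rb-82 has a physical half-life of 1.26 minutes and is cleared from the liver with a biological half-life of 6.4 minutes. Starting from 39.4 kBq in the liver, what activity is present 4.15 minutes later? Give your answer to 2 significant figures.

2.6 kBq

1/t_eff = 1/t_phys + 1/t_biol = 1/1.26 + 1/6.4 = 0.9499 per minute.
t_eff = 1.26 × 6.4 / (1.26 + 6.4) ≈ 1.0527 minutes.
Remaining = 39.4 × (1/2)^(4.15/1.0527) = 39.4 × (1/2)^3.9421 ≈ 2.5634 kBq.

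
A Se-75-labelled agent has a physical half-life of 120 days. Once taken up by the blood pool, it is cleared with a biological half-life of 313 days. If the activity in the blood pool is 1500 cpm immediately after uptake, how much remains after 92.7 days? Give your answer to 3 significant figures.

1/t_eff = 1/t_phys + 1/t_biol = 1/120 + 1/313 = 0.011528 per day.
t_eff = 120 × 313 / (120 + 313) ≈ 86.744 days.
Remaining = 1500 × (1/2)^(92.7/86.744) = 1500 × (1/2)^1.0687 ≈ 715.14 cpm.

715 cpm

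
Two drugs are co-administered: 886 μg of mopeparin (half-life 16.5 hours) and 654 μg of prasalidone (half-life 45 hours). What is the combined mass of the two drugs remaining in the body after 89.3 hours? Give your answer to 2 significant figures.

190 μg

mopeparin: 886 × (1/2)^(89.3/16.5) = 886 × (1/2)^5.4121 ≈ 20.808 μg.
prasalidone: 654 × (1/2)^(89.3/45) = 654 × (1/2)^1.9844 ≈ 165.27 μg.
Total = 20.808 + 165.27 ≈ 186.08 μg.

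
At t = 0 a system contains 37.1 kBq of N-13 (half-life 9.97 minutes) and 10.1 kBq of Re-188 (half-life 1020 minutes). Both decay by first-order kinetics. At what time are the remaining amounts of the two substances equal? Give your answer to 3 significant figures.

18.9 minutes

Set 37.1·(1/2)^(t/9.97) = 10.1·(1/2)^(t/1020).
Taking log₂: log₂(37.1/10.1) = t·(1/9.97 − 1/1020).
log₂(3.6733) = 1.8771; 1/9.97 − 1/1020 = 0.099321.
t = 1.8771 / 0.099321 ≈ 18.899 minutes.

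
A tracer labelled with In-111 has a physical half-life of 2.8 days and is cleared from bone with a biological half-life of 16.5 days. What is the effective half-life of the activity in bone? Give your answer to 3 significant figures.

2.39 days

1/t_eff = 1/t_phys + 1/t_biol = 1/2.8 + 1/16.5 = 0.41775 per day.
t_eff = 2.8 × 16.5 / (2.8 + 16.5) ≈ 2.3938 days.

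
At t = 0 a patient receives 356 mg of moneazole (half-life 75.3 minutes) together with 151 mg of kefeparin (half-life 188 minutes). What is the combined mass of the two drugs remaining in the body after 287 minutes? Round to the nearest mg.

78 mg

moneazole: 356 × (1/2)^(287/75.3) = 356 × (1/2)^3.8114 ≈ 25.357 mg.
kefeparin: 151 × (1/2)^(287/188) = 151 × (1/2)^1.5266 ≈ 52.411 mg.
Total = 25.357 + 52.411 ≈ 77.768 mg.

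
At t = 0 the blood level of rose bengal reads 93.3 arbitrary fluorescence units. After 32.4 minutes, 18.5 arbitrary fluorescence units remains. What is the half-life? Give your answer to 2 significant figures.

14 minutes

A/A₀ = 18.5/93.3 ≈ 0.19829.
n = log₂(5.0432) ≈ 2.3344 half-lives elapsed in 32.4 minutes.
t½ = 32.4/2.3344 ≈ 13.88 minutes.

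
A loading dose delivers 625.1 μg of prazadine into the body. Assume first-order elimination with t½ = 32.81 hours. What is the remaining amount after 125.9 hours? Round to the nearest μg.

Number of half-lives: n = 125.9/32.81 ≈ 3.8372.
Remaining = 625.1 × (1/2)^3.8372 = 625.1 × 0.069964 ≈ 43.734 μg.

44 μg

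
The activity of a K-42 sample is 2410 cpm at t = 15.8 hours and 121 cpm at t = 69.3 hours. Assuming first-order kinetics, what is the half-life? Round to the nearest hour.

Over Δt = 69.3 − 15.8 = 53.5 hours, the level fell by a factor of 2410/121 ≈ 19.917.
n = log₂(19.917) ≈ 4.316 half-lives, so t½ = 53.5/4.316 ≈ 12.396 hours.

12 hours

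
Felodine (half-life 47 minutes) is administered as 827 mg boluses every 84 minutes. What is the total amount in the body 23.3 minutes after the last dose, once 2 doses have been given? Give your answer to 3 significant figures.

The 2 doses were given 107.3, 23.3 minutes ago.
Total = 827·(1/2)^(107.3/47) + 827·(1/2)^(23.3/47)
      = 169.93 + 586.5 ≈ 756.43 mg.

756 mg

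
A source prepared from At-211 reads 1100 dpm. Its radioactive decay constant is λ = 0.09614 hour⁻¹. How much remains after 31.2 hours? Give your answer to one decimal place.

t½ = ln 2 / λ = 0.69315 / 0.09614 ≈ 7.2098 hours.
Number of half-lives: n = 31.2/7.2098 ≈ 4.3275.
Remaining = 1100 × (1/2)^4.3275 = 1100 × 0.049809 ≈ 54.789 dpm.

54.8 dpm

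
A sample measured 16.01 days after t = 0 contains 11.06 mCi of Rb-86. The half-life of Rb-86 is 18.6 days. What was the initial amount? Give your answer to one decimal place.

20.1 mCi

Number of half-lives elapsed: n = 16.01/18.6 ≈ 0.86075.
A₀ = A × 2^n = 11.06 × 2^0.86075 = 11.06 × 1.816 ≈ 20.085 mCi.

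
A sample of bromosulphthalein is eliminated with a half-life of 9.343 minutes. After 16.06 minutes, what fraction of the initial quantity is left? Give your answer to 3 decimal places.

0.304

n = 16.06/9.343 ≈ 1.7189 half-lives.
Fraction remaining = (1/2)^1.7189 ≈ 0.30377.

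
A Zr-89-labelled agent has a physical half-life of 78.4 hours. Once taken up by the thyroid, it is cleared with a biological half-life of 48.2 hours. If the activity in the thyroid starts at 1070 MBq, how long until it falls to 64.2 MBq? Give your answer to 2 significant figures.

1/t_eff = 1/t_phys + 1/t_biol = 1/78.4 + 1/48.2 = 0.033502 per hour.
t_eff = 78.4 × 48.2 / (78.4 + 48.2) ≈ 29.849 hours.
n = log₂(1070/64.2) ≈ 4.0589; t = 4.0589 × 29.849 ≈ 121.15 hours.

120 hours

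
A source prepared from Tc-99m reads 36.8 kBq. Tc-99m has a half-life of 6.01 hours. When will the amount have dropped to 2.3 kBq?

24.04 hours

2.3/36.8 = 1/16, so 4 half-lives have elapsed.
t = 4 × 6.01 = 24.04 hours.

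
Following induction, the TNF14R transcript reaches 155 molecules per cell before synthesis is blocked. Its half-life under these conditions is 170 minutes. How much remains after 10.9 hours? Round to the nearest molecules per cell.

Convert the elapsed time: 10.9 hours = 654 minutes.
Number of half-lives: n = 654/170 ≈ 3.8471.
Remaining = 155 × (1/2)^3.8471 = 155 × 0.06949 ≈ 10.771 molecules per cell.

11 molecules per cell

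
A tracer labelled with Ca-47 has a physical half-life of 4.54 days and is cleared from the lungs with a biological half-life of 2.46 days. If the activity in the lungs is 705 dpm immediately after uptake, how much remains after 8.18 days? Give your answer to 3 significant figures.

20.2 dpm

1/t_eff = 1/t_phys + 1/t_biol = 1/4.54 + 1/2.46 = 0.62677 per day.
t_eff = 4.54 × 2.46 / (4.54 + 2.46) ≈ 1.5955 days.
Remaining = 705 × (1/2)^(8.18/1.5955) = 705 × (1/2)^5.127 ≈ 20.175 dpm.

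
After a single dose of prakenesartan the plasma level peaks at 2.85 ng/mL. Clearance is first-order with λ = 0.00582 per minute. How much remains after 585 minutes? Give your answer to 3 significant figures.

t½ = ln 2 / λ = 0.69315 / 0.00582 ≈ 119.1 minutes.
Number of half-lives: n = 585/119.1 ≈ 4.9119.
Remaining = 2.85 × (1/2)^4.9119 = 2.85 × 0.033217 ≈ 0.094668 ng/mL.

0.0947 ng/mL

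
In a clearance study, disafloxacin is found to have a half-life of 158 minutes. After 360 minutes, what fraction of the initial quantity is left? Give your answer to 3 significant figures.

0.206

n = 360/158 ≈ 2.2785 half-lives.
Fraction remaining = (1/2)^2.2785 ≈ 0.20611.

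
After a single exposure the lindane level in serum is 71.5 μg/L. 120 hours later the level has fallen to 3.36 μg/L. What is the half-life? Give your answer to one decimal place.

27.2 hours

A/A₀ = 3.36/71.5 ≈ 0.046993.
n = log₂(21.28) ≈ 4.4114 half-lives elapsed in 120 hours.
t½ = 120/4.4114 ≈ 27.202 hours.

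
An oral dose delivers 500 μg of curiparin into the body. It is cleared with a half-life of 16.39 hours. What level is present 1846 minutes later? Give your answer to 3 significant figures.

136 μg

Convert the elapsed time: 1846 minutes = 30.7667 hours.
Number of half-lives: n = 30.7667/16.39 ≈ 1.8772.
Remaining = 500 × (1/2)^1.8772 = 500 × 0.27222 ≈ 136.11 μg.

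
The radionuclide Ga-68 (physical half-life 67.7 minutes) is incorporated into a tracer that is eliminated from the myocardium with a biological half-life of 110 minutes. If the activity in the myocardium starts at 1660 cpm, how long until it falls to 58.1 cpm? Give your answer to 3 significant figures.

1/t_eff = 1/t_phys + 1/t_biol = 1/67.7 + 1/110 = 0.023862 per minute.
t_eff = 67.7 × 110 / (67.7 + 110) ≈ 41.908 minutes.
n = log₂(1660/58.1) ≈ 4.8365; t = 4.8365 × 41.908 ≈ 202.69 minutes.

203 minutes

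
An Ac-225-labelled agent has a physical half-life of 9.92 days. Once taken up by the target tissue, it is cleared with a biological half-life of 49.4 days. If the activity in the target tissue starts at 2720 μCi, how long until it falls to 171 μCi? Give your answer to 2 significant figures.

1/t_eff = 1/t_phys + 1/t_biol = 1/9.92 + 1/49.4 = 0.12105 per day.
t_eff = 9.92 × 49.4 / (9.92 + 49.4) ≈ 8.2611 days.
n = log₂(2720/171) ≈ 3.9915; t = 3.9915 × 8.2611 ≈ 32.974 days.

33 days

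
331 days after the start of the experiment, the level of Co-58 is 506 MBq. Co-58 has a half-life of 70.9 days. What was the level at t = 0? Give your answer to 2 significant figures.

13000 MBq

Number of half-lives elapsed: n = 331/70.9 ≈ 4.6685.
A₀ = A × 2^n = 506 × 2^4.6685 = 506 × 25.432 ≈ 12868 MBq.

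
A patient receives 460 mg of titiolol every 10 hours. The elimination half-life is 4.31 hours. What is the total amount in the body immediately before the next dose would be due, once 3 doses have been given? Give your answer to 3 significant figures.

The 3 doses were given 30, 20, 10 hours ago.
Total = 460·(1/2)^(30/4.31) + 460·(1/2)^(20/4.31) + 460·(1/2)^(10/4.31)
      = 3.6934 + 18.445 + 92.111 ≈ 114.25 mg.

114 mg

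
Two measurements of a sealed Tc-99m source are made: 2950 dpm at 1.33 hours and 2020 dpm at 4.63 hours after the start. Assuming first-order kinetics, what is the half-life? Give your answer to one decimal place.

Over Δt = 4.63 − 1.33 = 3.3 hours, the level fell by a factor of 2950/2020 ≈ 1.4604.
n = log₂(1.4604) ≈ 0.54636 half-lives, so t½ = 3.3/0.54636 ≈ 6.04 hours.

6.0 hours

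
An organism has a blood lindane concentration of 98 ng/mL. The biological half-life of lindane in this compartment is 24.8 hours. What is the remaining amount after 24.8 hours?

Elapsed time is 1 half-life (24.8/24.8).
Each half-life halves the amount: 98 × (1/2)^1 = 98/2 = 49 ng/mL.

49 ng/mL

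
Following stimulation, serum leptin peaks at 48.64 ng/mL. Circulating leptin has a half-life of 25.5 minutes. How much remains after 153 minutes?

Elapsed time is 6 half-lives (153/25.5).
Each half-life halves the amount: 48.64 × (1/2)^6 = 48.64/64 = 0.76 ng/mL.

0.76 ng/mL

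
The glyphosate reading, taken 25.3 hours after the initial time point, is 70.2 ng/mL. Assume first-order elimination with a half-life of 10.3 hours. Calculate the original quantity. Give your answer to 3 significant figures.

Number of half-lives elapsed: n = 25.3/10.3 ≈ 2.4563.
A₀ = A × 2^n = 70.2 × 2^2.4563 = 70.2 × 5.4881 ≈ 385.27 ng/mL.

385 ng/mL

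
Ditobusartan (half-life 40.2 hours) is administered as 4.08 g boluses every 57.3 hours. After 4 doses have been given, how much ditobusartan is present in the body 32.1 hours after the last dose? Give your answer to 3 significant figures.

The 4 doses were given 204, 146.7, 89.4, 32.1 hours ago.
Total = 4.08·(1/2)^(204/40.2) + 4.08·(1/2)^(146.7/40.2) + 4.08·(1/2)^(89.4/40.2) + 4.08·(1/2)^(32.1/40.2)
      = 0.12107 + 0.32518 + 0.87338 + 2.3458 ≈ 3.6654 g.

3.67 g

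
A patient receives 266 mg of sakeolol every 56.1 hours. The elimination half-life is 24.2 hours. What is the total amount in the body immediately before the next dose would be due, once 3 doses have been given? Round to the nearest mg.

The 3 doses were given 168.3, 112.2, 56.1 hours ago.
Total = 266·(1/2)^(168.3/24.2) + 266·(1/2)^(112.2/24.2) + 266·(1/2)^(56.1/24.2)
      = 2.1446 + 10.695 + 53.338 ≈ 66.178 mg.

66 mg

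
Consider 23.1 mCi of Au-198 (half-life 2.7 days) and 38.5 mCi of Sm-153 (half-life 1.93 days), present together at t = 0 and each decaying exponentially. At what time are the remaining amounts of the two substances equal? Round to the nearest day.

Set 23.1·(1/2)^(t/2.7) = 38.5·(1/2)^(t/1.93).
Taking log₂: log₂(23.1/38.5) = t·(1/2.7 − 1/1.93).
log₂(0.6) = -0.73697; 1/2.7 − 1/1.93 = -0.14776.
t = -0.73697 / -0.14776 ≈ 4.9874 days.

5 days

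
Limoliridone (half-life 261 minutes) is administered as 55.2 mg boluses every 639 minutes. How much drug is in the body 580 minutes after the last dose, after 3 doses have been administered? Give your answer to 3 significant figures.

The 3 doses were given 1858, 1219, 580 minutes ago.
Total = 55.2·(1/2)^(1858/261) + 55.2·(1/2)^(1219/261) + 55.2·(1/2)^(580/261)
      = 0.39717 + 2.1676 + 11.83 ≈ 14.395 mg.

14.4 mg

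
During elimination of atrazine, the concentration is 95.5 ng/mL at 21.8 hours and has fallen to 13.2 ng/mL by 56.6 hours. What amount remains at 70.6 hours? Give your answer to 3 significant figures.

Over Δt = 56.6 − 21.8 = 34.8 hours, the level fell by a factor of 95.5/13.2 ≈ 7.2348.
n = log₂(7.2348) ≈ 2.855 half-lives, so t½ = 34.8/2.855 ≈ 12.189 hours.
From t = 56.6 to t = 70.6: 13.2 × (1/2)^((70.6−56.6)/12.189) ≈ 5.9542 ng/mL.

5.95 ng/mL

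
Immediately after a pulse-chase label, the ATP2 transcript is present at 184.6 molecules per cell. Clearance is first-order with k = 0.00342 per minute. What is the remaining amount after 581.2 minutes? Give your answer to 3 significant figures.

25.3 molecules per cell

t½ = ln 2 / k = 0.69315 / 0.00342 ≈ 202.67 minutes.
Number of half-lives: n = 581.2/202.67 ≈ 2.8677.
Remaining = 184.6 × (1/2)^2.8677 = 184.6 × 0.13701 ≈ 25.292 molecules per cell.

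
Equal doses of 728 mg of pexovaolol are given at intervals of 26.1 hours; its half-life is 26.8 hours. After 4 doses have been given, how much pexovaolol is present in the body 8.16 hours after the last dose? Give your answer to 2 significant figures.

1100 mg

The 4 doses were given 86.46, 60.36, 34.26, 8.16 hours ago.
Total = 728·(1/2)^(86.46/26.8) + 728·(1/2)^(60.36/26.8) + 728·(1/2)^(34.26/26.8) + 728·(1/2)^(8.16/26.8)
      = 77.799 + 152.81 + 300.13 + 589.49 ≈ 1120.2 mg.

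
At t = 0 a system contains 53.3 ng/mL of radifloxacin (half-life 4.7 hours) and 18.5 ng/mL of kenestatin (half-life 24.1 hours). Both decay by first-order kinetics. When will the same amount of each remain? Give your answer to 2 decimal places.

8.91 hours

Set 53.3·(1/2)^(t/4.7) = 18.5·(1/2)^(t/24.1).
Taking log₂: log₂(53.3/18.5) = t·(1/4.7 − 1/24.1).
log₂(2.8811) = 1.5266; 1/4.7 − 1/24.1 = 0.17127.
t = 1.5266 / 0.17127 ≈ 8.9134 hours.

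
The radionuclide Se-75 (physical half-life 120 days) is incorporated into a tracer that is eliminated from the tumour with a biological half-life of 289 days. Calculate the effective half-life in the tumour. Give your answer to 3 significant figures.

1/t_eff = 1/t_phys + 1/t_biol = 1/120 + 1/289 = 0.011794 per day.
t_eff = 120 × 289 / (120 + 289) ≈ 84.792 days.

84.8 days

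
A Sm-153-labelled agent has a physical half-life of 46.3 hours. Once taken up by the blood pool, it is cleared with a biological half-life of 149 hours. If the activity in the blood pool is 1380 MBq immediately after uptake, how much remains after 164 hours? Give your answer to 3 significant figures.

55.2 MBq

1/t_eff = 1/t_phys + 1/t_biol = 1/46.3 + 1/149 = 0.02831 per hour.
t_eff = 46.3 × 149 / (46.3 + 149) ≈ 35.324 hours.
Remaining = 1380 × (1/2)^(164/35.324) = 1380 × (1/2)^4.6428 ≈ 55.241 MBq.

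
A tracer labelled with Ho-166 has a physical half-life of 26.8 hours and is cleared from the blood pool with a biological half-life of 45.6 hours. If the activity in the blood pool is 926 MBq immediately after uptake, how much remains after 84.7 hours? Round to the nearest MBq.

29 MBq

1/t_eff = 1/t_phys + 1/t_biol = 1/26.8 + 1/45.6 = 0.059243 per hour.
t_eff = 26.8 × 45.6 / (26.8 + 45.6) ≈ 16.88 hours.
Remaining = 926 × (1/2)^(84.7/16.88) = 926 × (1/2)^5.0179 ≈ 28.581 MBq.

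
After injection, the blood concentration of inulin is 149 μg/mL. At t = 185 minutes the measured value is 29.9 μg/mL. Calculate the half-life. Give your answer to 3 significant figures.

79.8 minutes

A/A₀ = 29.9/149 ≈ 0.20067.
n = log₂(4.9833) ≈ 2.3171 half-lives elapsed in 185 minutes.
t½ = 185/2.3171 ≈ 79.841 minutes.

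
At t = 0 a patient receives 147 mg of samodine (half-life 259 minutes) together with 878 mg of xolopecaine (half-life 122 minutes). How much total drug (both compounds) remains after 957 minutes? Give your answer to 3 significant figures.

samodine: 147 × (1/2)^(957/259) = 147 × (1/2)^3.695 ≈ 11.351 mg.
xolopecaine: 878 × (1/2)^(957/122) = 878 × (1/2)^7.8443 ≈ 3.8206 mg.
Total = 11.351 + 3.8206 ≈ 15.171 mg.

15.2 mg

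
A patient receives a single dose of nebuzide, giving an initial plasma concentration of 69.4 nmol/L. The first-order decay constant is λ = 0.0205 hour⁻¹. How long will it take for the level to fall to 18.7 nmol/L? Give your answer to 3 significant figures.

64.0 hours

t½ = ln 2 / λ = 0.69315 / 0.0205 ≈ 33.812 hours.
Fraction remaining = 18.7/69.4 ≈ 0.26945.
n = log₂(69.4/18.7) = ln(3.7112)/ln 2 ≈ 1.8919 half-lives.
t = n × t½ = 1.8919 × 33.812 ≈ 63.969 hours.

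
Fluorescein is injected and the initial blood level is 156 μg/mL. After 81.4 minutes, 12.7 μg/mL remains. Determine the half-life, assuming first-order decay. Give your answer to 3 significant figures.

22.5 minutes

A/A₀ = 12.7/156 ≈ 0.08141.
n = log₂(12.283) ≈ 3.6186 half-lives elapsed in 81.4 minutes.
t½ = 81.4/3.6186 ≈ 22.495 minutes.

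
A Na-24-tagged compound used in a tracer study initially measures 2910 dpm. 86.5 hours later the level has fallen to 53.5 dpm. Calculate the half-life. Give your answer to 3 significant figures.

15.0 hours

A/A₀ = 53.5/2910 ≈ 0.018385.
n = log₂(54.393) ≈ 5.7653 half-lives elapsed in 86.5 hours.
t½ = 86.5/5.7653 ≈ 15.003 hours.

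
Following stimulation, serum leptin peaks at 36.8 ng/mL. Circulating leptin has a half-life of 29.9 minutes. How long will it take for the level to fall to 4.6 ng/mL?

89.7 minutes

4.6/36.8 = 1/8, so 3 half-lives have elapsed.
t = 3 × 29.9 = 89.7 minutes.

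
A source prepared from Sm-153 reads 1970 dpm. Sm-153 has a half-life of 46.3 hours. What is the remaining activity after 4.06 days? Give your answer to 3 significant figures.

458 dpm

Convert the elapsed time: 4.06 days = 97.44 hours.
Number of half-lives: n = 97.44/46.3 ≈ 2.1045.
Remaining = 1970 × (1/2)^2.1045 = 1970 × 0.23253 ≈ 458.08 dpm.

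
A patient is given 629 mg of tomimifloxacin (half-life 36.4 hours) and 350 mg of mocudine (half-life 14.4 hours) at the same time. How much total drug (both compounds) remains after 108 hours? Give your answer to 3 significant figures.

tomimifloxacin: 629 × (1/2)^(108/36.4) = 629 × (1/2)^2.967 ≈ 80.442 mg.
mocudine: 350 × (1/2)^(108/14.4) = 350 × (1/2)^7.5 ≈ 1.9335 mg.
Total = 80.442 + 1.9335 ≈ 82.376 mg.

82.4 mg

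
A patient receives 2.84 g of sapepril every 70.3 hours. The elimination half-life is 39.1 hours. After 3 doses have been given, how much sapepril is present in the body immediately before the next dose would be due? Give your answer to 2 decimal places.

The 3 doses were given 210.9, 140.6, 70.3 hours ago.
Total = 2.84·(1/2)^(210.9/39.1) + 2.84·(1/2)^(140.6/39.1) + 2.84·(1/2)^(70.3/39.1)
      = 0.067547 + 0.23488 + 0.81673 ≈ 1.1192 g.

1.12 g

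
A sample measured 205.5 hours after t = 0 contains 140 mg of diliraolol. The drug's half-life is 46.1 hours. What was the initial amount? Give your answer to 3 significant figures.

Number of half-lives elapsed: n = 205.5/46.1 ≈ 4.4577.
A₀ = A × 2^n = 140 × 2^4.4577 = 140 × 21.974 ≈ 3076.3 mg.

3080 mg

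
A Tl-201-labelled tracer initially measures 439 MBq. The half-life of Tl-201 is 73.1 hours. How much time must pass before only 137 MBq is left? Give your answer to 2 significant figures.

Fraction remaining = 137/439 ≈ 0.31207.
n = log₂(439/137) = ln(3.2044)/ln 2 ≈ 1.68 half-lives.
t = n × t½ = 1.68 × 73.1 ≈ 122.81 hours.

120 hours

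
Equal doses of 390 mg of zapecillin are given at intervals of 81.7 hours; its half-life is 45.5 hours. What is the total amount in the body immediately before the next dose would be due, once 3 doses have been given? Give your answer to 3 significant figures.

The 3 doses were given 245.1, 163.4, 81.7 hours ago.
Total = 390·(1/2)^(245.1/45.5) + 390·(1/2)^(163.4/45.5) + 390·(1/2)^(81.7/45.5)
      = 9.3212 + 32.36 + 112.34 ≈ 154.02 mg.

154 mg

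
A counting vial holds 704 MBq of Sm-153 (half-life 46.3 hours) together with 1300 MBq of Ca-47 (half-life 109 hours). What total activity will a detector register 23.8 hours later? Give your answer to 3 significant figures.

1610 MBq

Sm-153: 704 × (1/2)^(23.8/46.3) = 704 × (1/2)^0.51404 ≈ 492.98 MBq.
Ca-47: 1300 × (1/2)^(23.8/109) = 1300 × (1/2)^0.21835 ≈ 1117.4 MBq.
Total = 492.98 + 1117.4 ≈ 1610.4 MBq.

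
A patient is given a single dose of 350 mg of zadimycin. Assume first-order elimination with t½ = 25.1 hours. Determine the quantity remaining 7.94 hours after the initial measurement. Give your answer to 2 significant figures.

280 mg

Number of half-lives: n = 7.94/25.1 ≈ 0.31633.
Remaining = 350 × (1/2)^0.31633 = 350 × 0.80311 ≈ 281.09 mg.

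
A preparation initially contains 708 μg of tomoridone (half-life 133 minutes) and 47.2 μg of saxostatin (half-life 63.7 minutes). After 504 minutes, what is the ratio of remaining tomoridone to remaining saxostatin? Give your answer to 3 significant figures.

261

tomoridone: 708 × (1/2)^(504/133) = 708 × (1/2)^3.7895 ≈ 51.202 μg.
saxostatin: 47.2 × (1/2)^(504/63.7) = 47.2 × (1/2)^7.9121 ≈ 0.19596 μg.
Ratio ≈ 51.202 / 0.19596 ≈ 261.29.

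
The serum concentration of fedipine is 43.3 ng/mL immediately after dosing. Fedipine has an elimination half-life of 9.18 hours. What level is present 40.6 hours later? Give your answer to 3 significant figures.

Number of half-lives: n = 40.6/9.18 ≈ 4.4227.
Remaining = 43.3 × (1/2)^4.4227 = 43.3 × 0.046628 ≈ 2.019 ng/mL.

2.02 ng/mL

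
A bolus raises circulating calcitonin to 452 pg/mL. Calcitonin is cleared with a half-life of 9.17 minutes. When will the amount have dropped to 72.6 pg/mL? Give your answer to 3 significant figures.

Fraction remaining = 72.6/452 ≈ 0.16062.
n = log₂(452/72.6) = ln(6.2259)/ln 2 ≈ 2.6383 half-lives.
t = n × t½ = 2.6383 × 9.17 ≈ 24.193 minutes.

24.2 minutes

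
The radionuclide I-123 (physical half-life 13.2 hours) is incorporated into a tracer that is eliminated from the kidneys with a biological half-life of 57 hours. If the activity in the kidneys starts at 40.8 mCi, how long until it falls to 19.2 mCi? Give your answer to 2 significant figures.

12 hours

1/t_eff = 1/t_phys + 1/t_biol = 1/13.2 + 1/57 = 0.093301 per hour.
t_eff = 13.2 × 57 / (13.2 + 57) ≈ 10.718 hours.
n = log₂(40.8/19.2) ≈ 1.0875; t = 1.0875 × 10.718 ≈ 11.655 hours.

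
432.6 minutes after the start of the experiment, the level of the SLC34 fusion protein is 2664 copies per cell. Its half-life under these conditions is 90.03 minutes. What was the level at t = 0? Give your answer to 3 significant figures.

74500 copies per cell

Number of half-lives elapsed: n = 432.6/90.03 ≈ 4.8051.
A₀ = A × 2^n = 2664 × 2^4.8051 = 2664 × 27.956 ≈ 74474 copies per cell.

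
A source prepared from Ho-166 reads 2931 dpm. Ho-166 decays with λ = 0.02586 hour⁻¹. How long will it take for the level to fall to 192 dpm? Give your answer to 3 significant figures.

t½ = ln 2 / λ = 0.69315 / 0.02586 ≈ 26.804 hours.
Fraction remaining = 192/2931 ≈ 0.065507.
n = log₂(2931/192) = ln(15.266)/ln 2 ≈ 3.9322 half-lives.
t = n × t½ = 3.9322 × 26.804 ≈ 105.4 hours.

105 hours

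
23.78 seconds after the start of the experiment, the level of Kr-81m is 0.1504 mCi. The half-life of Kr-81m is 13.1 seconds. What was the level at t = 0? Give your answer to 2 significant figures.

0.53 mCi

Number of half-lives elapsed: n = 23.78/13.1 ≈ 1.8153.
A₀ = A × 2^n = 0.1504 × 2^1.8153 = 0.1504 × 3.5192 ≈ 0.52929 mCi.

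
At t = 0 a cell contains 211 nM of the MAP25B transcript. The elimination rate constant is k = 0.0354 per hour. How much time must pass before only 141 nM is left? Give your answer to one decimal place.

11.4 hours

t½ = ln 2 / k = 0.69315 / 0.0354 ≈ 19.58 hours.
Fraction remaining = 141/211 ≈ 0.66825.
n = log₂(211/141) = ln(1.4965)/ln 2 ≈ 0.58155 half-lives.
t = n × t½ = 0.58155 × 19.58 ≈ 11.387 hours.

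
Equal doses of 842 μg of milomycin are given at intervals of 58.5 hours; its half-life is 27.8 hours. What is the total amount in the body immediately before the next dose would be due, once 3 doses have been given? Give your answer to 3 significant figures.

The 3 doses were given 175.5, 117, 58.5 hours ago.
Total = 842·(1/2)^(175.5/27.8) + 842·(1/2)^(117/27.8) + 842·(1/2)^(58.5/27.8)
      = 10.591 + 45.539 + 195.82 ≈ 251.95 μg.

252 μg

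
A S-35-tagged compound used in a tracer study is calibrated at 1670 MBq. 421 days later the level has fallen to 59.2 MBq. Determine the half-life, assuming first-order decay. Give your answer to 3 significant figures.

A/A₀ = 59.2/1670 ≈ 0.035449.
n = log₂(28.209) ≈ 4.8181 half-lives elapsed in 421 days.
t½ = 421/4.8181 ≈ 87.379 days.

87.4 days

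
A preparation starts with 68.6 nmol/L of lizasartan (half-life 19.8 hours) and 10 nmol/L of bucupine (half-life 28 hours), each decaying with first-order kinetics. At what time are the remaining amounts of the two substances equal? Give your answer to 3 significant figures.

188 hours

Set 68.6·(1/2)^(t/19.8) = 10·(1/2)^(t/28).
Taking log₂: log₂(68.6/10) = t·(1/19.8 − 1/28).
log₂(6.86) = 2.7782; 1/19.8 − 1/28 = 0.014791.
t = 2.7782 / 0.014791 ≈ 187.83 hours.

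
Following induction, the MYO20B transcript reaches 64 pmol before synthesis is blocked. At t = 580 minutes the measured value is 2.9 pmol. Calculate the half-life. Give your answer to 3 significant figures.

A/A₀ = 2.9/64 ≈ 0.045312.
n = log₂(22.069) ≈ 4.4639 half-lives elapsed in 580 minutes.
t½ = 580/4.4639 ≈ 129.93 minutes.

130 minutes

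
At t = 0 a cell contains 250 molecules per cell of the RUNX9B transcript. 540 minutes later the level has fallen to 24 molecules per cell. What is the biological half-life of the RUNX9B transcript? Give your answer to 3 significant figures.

160 minutes

A/A₀ = 24/250 ≈ 0.096.
n = log₂(10.417) ≈ 3.3808 half-lives elapsed in 540 minutes.
t½ = 540/3.3808 ≈ 159.72 minutes.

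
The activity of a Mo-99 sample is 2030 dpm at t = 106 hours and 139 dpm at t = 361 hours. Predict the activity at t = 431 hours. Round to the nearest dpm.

67 dpm

Over Δt = 361 − 106 = 255 hours, the level fell by a factor of 2030/139 ≈ 14.604.
n = log₂(14.604) ≈ 3.8683 half-lives, so t½ = 255/3.8683 ≈ 65.92 hours.
From t = 361 to t = 431: 139 × (1/2)^((431−361)/65.92) ≈ 66.581 dpm.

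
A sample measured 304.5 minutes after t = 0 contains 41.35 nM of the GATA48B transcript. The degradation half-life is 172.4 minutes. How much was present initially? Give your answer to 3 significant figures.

Number of half-lives elapsed: n = 304.5/172.4 ≈ 1.7662.
A₀ = A × 2^n = 41.35 × 2^1.7662 = 41.35 × 3.4017 ≈ 140.66 nM.

141 nM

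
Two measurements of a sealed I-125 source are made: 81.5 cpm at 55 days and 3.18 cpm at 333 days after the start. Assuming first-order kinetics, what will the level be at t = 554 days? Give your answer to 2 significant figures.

0.24 cpm

Over Δt = 333 − 55 = 278 days, the level fell by a factor of 81.5/3.18 ≈ 25.629.
n = log₂(25.629) ≈ 4.6797 half-lives, so t½ = 278/4.6797 ≈ 59.405 days.
From t = 333 to t = 554: 3.18 × (1/2)^((554−333)/59.405) ≈ 0.24129 cpm.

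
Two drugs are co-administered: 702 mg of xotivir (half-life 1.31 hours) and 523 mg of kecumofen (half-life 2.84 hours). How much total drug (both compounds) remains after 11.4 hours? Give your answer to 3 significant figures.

34.1 mg

xotivir: 702 × (1/2)^(11.4/1.31) = 702 × (1/2)^8.7023 ≈ 1.6853 mg.
kecumofen: 523 × (1/2)^(11.4/2.84) = 523 × (1/2)^4.0141 ≈ 32.37 mg.
Total = 1.6853 + 32.37 ≈ 34.055 mg.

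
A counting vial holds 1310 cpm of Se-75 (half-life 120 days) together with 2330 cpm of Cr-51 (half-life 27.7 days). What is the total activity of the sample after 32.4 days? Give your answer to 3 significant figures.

Se-75: 1310 × (1/2)^(32.4/120) = 1310 × (1/2)^0.27 ≈ 1086.4 cpm.
Cr-51: 2330 × (1/2)^(32.4/27.7) = 2330 × (1/2)^1.1697 ≈ 1035.7 cpm.
Total = 1086.4 + 1035.7 ≈ 2122.1 cpm.

2120 cpm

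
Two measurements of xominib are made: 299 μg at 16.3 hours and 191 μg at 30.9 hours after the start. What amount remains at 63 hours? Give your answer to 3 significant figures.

Over Δt = 30.9 − 16.3 = 14.6 hours, the level fell by a factor of 299/191 ≈ 1.5654.
n = log₂(1.5654) ≈ 0.64657 half-lives, so t½ = 14.6/0.64657 ≈ 22.581 hours.
From t = 30.9 to t = 63: 191 × (1/2)^((63−30.9)/22.581) ≈ 71.301 μg.

71.3 μg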